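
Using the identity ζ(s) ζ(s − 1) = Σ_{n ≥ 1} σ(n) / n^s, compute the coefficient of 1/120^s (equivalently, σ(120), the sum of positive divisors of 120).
σ(120) = 360

In the product (Σ m^0/m^s)(Σ k / k^s) = Σ (Σ_{d | n} d) / n^s, the coefficient of 1/n^s is σ(n) = Σ_{d | n} d. For n = 120, divisors are [1, 2, 3, 4, 5, 6, 8, 10, 12, 15, 20, 24, 30, 40, 60, 120]; summing: σ(120) = 360.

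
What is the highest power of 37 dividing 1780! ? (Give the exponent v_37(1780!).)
v_37(1780!) = 49

Legendre's formula: v_p(n!) = Σ_{k ≥ 1} ⌊n / p^k⌋. For p = 37, n = 1780, the terms are:
  ⌊1780/37^1⌋ = ⌊1780/37⌋ = 48
  ⌊1780/37^2⌋ = ⌊1780/1369⌋ = 1
(the next term ⌊1780/37^3⌋ = 0, terminating the sum). Summing: v_37(1780!) = 48 + 1 = 49.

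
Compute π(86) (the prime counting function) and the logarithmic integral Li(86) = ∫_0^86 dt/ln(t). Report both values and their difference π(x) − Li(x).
π(86) = 23;  Li(86) ≈ 27.04;  π(x) − Li(x) ≈ -4.04.

Direct count of primes ≤ 86 gives π(86) = 23. Numerical evaluation of the logarithmic integral gives Li(86) ≈ 27.04. The difference π(x) − Li(x) ≈ -4.04 is typically negative for small/moderate x (Li(x) overestimates), though Littlewood's theorem shows this sign changes infinitely often.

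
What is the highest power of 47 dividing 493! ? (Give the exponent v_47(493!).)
v_47(493!) = 10

Legendre's formula: v_p(n!) = Σ_{k ≥ 1} ⌊n / p^k⌋. For p = 47, n = 493, the terms are:
  ⌊493/47^1⌋ = ⌊493/47⌋ = 10
(the next term ⌊493/47^2⌋ = 0, terminating the sum). Summing: v_47(493!) = 10 = 10.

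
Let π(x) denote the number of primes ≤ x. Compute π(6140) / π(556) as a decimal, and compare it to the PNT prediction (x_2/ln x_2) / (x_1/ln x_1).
π(6140)/π(556) = 800/101 ≈ 7.9208;  PNT prediction ≈ 8.0024.

π(556) = 101 and π(6140) = 800, so π(6140)/π(556) ≈ 7.9208. The PNT-predicted ratio is (6140/ln(6140)) / (556/ln(556)) ≈ 8.0024. The two agree to within a few percent, as expected.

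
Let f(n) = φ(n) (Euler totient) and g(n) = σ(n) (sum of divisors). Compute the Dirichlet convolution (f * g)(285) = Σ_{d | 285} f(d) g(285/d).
(φ * σ)(285) = 2280

Divisors of 285: [1, 3, 5, 15, 19, 57, 95, 285]. For each d | 285:
  d = 1: φ(1) · σ(285/1) = 1 · 480 = 480
  d = 3: φ(3) · σ(285/3) = 2 · 120 = 240
  d = 5: φ(5) · σ(285/5) = 4 · 80 = 320
  d = 15: φ(15) · σ(285/15) = 8 · 20 = 160
  d = 19: φ(19) · σ(285/19) = 18 · 24 = 432
  d = 57: φ(57) · σ(285/57) = 36 · 6 = 216
  d = 95: φ(95) · σ(285/95) = 72 · 4 = 288
  d = 285: φ(285) · σ(285/285) = 144 · 1 = 144
Summing: (φ * σ)(285) = 480 + 240 + 320 + 160 + 432 + 216 + 288 + 144 = 2280.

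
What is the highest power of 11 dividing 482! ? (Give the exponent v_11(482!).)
v_11(482!) = 46

Legendre's formula: v_p(n!) = Σ_{k ≥ 1} ⌊n / p^k⌋. For p = 11, n = 482, the terms are:
  ⌊482/11^1⌋ = ⌊482/11⌋ = 43
  ⌊482/11^2⌋ = ⌊482/121⌋ = 3
(the next term ⌊482/11^3⌋ = 0, terminating the sum). Summing: v_11(482!) = 43 + 3 = 46.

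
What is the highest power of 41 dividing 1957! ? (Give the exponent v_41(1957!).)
v_41(1957!) = 48

Legendre's formula: v_p(n!) = Σ_{k ≥ 1} ⌊n / p^k⌋. For p = 41, n = 1957, the terms are:
  ⌊1957/41^1⌋ = ⌊1957/41⌋ = 47
  ⌊1957/41^2⌋ = ⌊1957/1681⌋ = 1
(the next term ⌊1957/41^3⌋ = 0, terminating the sum). Summing: v_41(1957!) = 47 + 1 = 48.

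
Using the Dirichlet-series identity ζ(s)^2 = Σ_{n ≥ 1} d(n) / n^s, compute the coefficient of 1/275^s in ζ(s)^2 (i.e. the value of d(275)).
d(275) = 6

ζ(s)^2 = (Σ 1/m^s)(Σ 1/k^s). The coefficient of 1/n^s in the product is the number of ordered pairs (m, k) with mk = n, which equals d(n). For n = 275, divisors are [1, 5, 11, 25, 55, 275], so d(275) = 6.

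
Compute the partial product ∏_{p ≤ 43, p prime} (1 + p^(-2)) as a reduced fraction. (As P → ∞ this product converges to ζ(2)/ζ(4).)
∏ = 783023736407200000000/517444490765057062977

The primes p ≤ 43 are [2, 3, 5, 7, 11, 13, 17, 19, 23, 29, 31, 37, 41, 43]. For each, (1 + 1/p^2) = (p^2 + 1)/p^2. Multiplying these fractions over p ∈ [2, 3, 5, 7, 11, 13, 17, 19, 23, 29, 31, 37, 41, 43] gives 783023736407200000000/517444490765057062977. (In the limit P → ∞ this tends to ζ(2)/ζ(4).)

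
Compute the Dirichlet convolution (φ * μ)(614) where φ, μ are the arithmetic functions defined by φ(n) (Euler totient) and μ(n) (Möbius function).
(φ * μ)(614) = 0

Divisors of 614: [1, 2, 307, 614]. For each d | 614:
  d = 1: φ(1) · μ(614/1) = 1 · 1 = 1
  d = 2: φ(2) · μ(614/2) = 1 · -1 = -1
  d = 307: φ(307) · μ(614/307) = 306 · -1 = -306
  d = 614: φ(614) · μ(614/614) = 306 · 1 = 306
Summing: (φ * μ)(614) = 1 + -1 + -306 + 306 = 0.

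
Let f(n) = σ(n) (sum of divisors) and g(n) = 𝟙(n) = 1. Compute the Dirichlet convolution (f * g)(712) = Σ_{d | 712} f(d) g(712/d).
(σ * 𝟙)(712) = 2366

Divisors of 712: [1, 2, 4, 8, 89, 178, 356, 712]. For each d | 712:
  d = 1: σ(1) · 𝟙(712/1) = 1 · 1 = 1
  d = 2: σ(2) · 𝟙(712/2) = 3 · 1 = 3
  d = 4: σ(4) · 𝟙(712/4) = 7 · 1 = 7
  d = 8: σ(8) · 𝟙(712/8) = 15 · 1 = 15
  d = 89: σ(89) · 𝟙(712/89) = 90 · 1 = 90
  d = 178: σ(178) · 𝟙(712/178) = 270 · 1 = 270
  d = 356: σ(356) · 𝟙(712/356) = 630 · 1 = 630
  d = 712: σ(712) · 𝟙(712/712) = 1350 · 1 = 1350
Summing: (σ * 𝟙)(712) = 1 + 3 + 7 + 15 + 90 + 270 + 630 + 1350 = 2366.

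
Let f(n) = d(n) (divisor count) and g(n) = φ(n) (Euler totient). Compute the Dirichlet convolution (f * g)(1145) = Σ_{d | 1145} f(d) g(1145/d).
(d * φ)(1145) = 1380

Divisors of 1145: [1, 5, 229, 1145]. For each d | 1145:
  d = 1: d(1) · φ(1145/1) = 1 · 912 = 912
  d = 5: d(5) · φ(1145/5) = 2 · 228 = 456
  d = 229: d(229) · φ(1145/229) = 2 · 4 = 8
  d = 1145: d(1145) · φ(1145/1145) = 4 · 1 = 4
Summing: (d * φ)(1145) = 912 + 456 + 8 + 4 = 1380.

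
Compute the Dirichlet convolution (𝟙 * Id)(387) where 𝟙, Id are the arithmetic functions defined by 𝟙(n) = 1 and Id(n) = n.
(𝟙 * Id)(387) = 572

Divisors of 387: [1, 3, 9, 43, 129, 387]. For each d | 387:
  d = 1: 𝟙(1) · Id(387/1) = 1 · 387 = 387
  d = 3: 𝟙(3) · Id(387/3) = 1 · 129 = 129
  d = 9: 𝟙(9) · Id(387/9) = 1 · 43 = 43
  d = 43: 𝟙(43) · Id(387/43) = 1 · 9 = 9
  d = 129: 𝟙(129) · Id(387/129) = 1 · 3 = 3
  d = 387: 𝟙(387) · Id(387/387) = 1 · 1 = 1
Summing: (𝟙 * Id)(387) = 387 + 129 + 43 + 9 + 3 + 1 = 572.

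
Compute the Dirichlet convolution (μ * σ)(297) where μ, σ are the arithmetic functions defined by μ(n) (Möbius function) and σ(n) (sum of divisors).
(μ * σ)(297) = 297

Divisors of 297: [1, 3, 9, 11, 27, 33, 99, 297]. For each d | 297:
  d = 1: μ(1) · σ(297/1) = 1 · 480 = 480
  d = 3: μ(3) · σ(297/3) = -1 · 156 = -156
  d = 9: μ(9) · σ(297/9) = 0 · 48 = 0
  d = 11: μ(11) · σ(297/11) = -1 · 40 = -40
  d = 27: μ(27) · σ(297/27) = 0 · 12 = 0
  d = 33: μ(33) · σ(297/33) = 1 · 13 = 13
  d = 99: μ(99) · σ(297/99) = 0 · 4 = 0
  d = 297: μ(297) · σ(297/297) = 0 · 1 = 0
Summing: (μ * σ)(297) = 480 + -156 + 0 + -40 + 0 + 13 + 0 + 0 = 297.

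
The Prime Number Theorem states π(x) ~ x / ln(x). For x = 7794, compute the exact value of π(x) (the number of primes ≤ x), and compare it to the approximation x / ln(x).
π(7794) = 987;  x/ln(x) ≈ 869.76;  relative error ≈ 11.88%.

Directly count primes up to 7794: π(7794) = 987. The PNT approximation gives 7794/ln(7794) ≈ 7794/8.96111 ≈ 869.76. Relative error (π(x) − x/ln(x)) / π(x) ≈ 11.88%; the approximation is known to undercount slightly (Li(x) is a better estimate).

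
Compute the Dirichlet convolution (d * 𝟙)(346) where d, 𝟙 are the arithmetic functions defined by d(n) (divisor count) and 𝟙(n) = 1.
(d * 𝟙)(346) = 9

Divisors of 346: [1, 2, 173, 346]. For each d | 346:
  d = 1: d(1) · 𝟙(346/1) = 1 · 1 = 1
  d = 2: d(2) · 𝟙(346/2) = 2 · 1 = 2
  d = 173: d(173) · 𝟙(346/173) = 2 · 1 = 2
  d = 346: d(346) · 𝟙(346/346) = 4 · 1 = 4
Summing: (d * 𝟙)(346) = 1 + 2 + 2 + 4 = 9.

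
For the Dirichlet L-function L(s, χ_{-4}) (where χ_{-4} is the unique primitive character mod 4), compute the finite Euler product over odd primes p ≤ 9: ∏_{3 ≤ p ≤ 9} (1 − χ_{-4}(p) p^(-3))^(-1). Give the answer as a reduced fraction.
∏ = 165375/170624

The odd primes p ≤ 9 are [3, 5, 7]. For each, χ(p) = 1 if p ≡ 1 mod 4, χ(p) = −1 if p ≡ 3 mod 4. Taking (1 − χ(p)/p^3)^(-1) = p^3/(p^3 − χ(p)): (1 − (-1)/3^3)^(-1) · (1 − (1)/5^3)^(-1) · (1 − (-1)/7^3)^(-1) = 165375/170624.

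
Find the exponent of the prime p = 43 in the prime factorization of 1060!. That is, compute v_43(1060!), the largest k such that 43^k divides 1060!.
v_43(1060!) = 24

Legendre's formula: v_p(n!) = Σ_{k ≥ 1} ⌊n / p^k⌋. For p = 43, n = 1060, the terms are:
  ⌊1060/43^1⌋ = ⌊1060/43⌋ = 24
(the next term ⌊1060/43^2⌋ = 0, terminating the sum). Summing: v_43(1060!) = 24 = 24.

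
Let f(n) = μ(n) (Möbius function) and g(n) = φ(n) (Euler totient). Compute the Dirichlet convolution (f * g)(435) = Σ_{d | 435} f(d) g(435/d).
(μ * φ)(435) = 81

Divisors of 435: [1, 3, 5, 15, 29, 87, 145, 435]. For each d | 435:
  d = 1: μ(1) · φ(435/1) = 1 · 224 = 224
  d = 3: μ(3) · φ(435/3) = -1 · 112 = -112
  d = 5: μ(5) · φ(435/5) = -1 · 56 = -56
  d = 15: μ(15) · φ(435/15) = 1 · 28 = 28
  d = 29: μ(29) · φ(435/29) = -1 · 8 = -8
  d = 87: μ(87) · φ(435/87) = 1 · 4 = 4
  d = 145: μ(145) · φ(435/145) = 1 · 2 = 2
  d = 435: μ(435) · φ(435/435) = -1 · 1 = -1
Summing: (μ * φ)(435) = 224 + -112 + -56 + 28 + -8 + 4 + 2 + -1 = 81.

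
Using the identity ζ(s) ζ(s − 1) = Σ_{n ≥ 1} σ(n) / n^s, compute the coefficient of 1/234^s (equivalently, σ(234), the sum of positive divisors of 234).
σ(234) = 546

In the product (Σ m^0/m^s)(Σ k / k^s) = Σ (Σ_{d | n} d) / n^s, the coefficient of 1/n^s is σ(n) = Σ_{d | n} d. For n = 234, divisors are [1, 2, 3, 6, 9, 13, 18, 26, 39, 78, 117, 234]; summing: σ(234) = 546.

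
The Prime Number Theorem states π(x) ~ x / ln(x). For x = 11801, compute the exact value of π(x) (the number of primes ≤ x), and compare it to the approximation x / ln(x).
π(11801) = 1414;  x/ln(x) ≈ 1258.65;  relative error ≈ 10.99%.

Directly count primes up to 11801: π(11801) = 1414. The PNT approximation gives 11801/ln(11801) ≈ 11801/9.37594 ≈ 1258.65. Relative error (π(x) − x/ln(x)) / π(x) ≈ 10.99%; the approximation is known to undercount slightly (Li(x) is a better estimate).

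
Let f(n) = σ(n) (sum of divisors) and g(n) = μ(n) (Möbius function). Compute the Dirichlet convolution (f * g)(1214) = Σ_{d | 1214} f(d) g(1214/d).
(σ * μ)(1214) = 1214

Divisors of 1214: [1, 2, 607, 1214]. For each d | 1214:
  d = 1: σ(1) · μ(1214/1) = 1 · 1 = 1
  d = 2: σ(2) · μ(1214/2) = 3 · -1 = -3
  d = 607: σ(607) · μ(1214/607) = 608 · -1 = -608
  d = 1214: σ(1214) · μ(1214/1214) = 1824 · 1 = 1824
Summing: (σ * μ)(1214) = 1 + -3 + -608 + 1824 = 1214.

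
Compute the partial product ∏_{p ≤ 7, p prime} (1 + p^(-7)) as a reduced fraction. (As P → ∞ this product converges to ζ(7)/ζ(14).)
∏ = 31528037707363/31268898281250

The primes p ≤ 7 are [2, 3, 5, 7]. For each, (1 + 1/p^7) = (p^7 + 1)/p^7. Multiplying these fractions over p ∈ [2, 3, 5, 7] gives 31528037707363/31268898281250. (In the limit P → ∞ this tends to ζ(7)/ζ(14).)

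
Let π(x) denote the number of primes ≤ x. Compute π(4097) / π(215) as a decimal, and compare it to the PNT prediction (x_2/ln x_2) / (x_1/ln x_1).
π(4097)/π(215) = 564/47 ≈ 12.0000;  PNT prediction ≈ 12.3036.

π(215) = 47 and π(4097) = 564, so π(4097)/π(215) ≈ 12.0000. The PNT-predicted ratio is (4097/ln(4097)) / (215/ln(215)) ≈ 12.3036. The two agree to within a few percent, as expected.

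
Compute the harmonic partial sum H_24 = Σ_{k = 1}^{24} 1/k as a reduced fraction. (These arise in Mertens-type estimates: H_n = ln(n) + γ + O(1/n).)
H_24 = 1347822955/356948592

Direct summation: H_24 = 1 + 1/2 + ... + 1/24. The least common denominator is lcm(1, ..., 24) = 5354228880; over this denominator the numerator is 5354228880 + 2677114440 + 1784742960 + 1338557220 + 1070845776 + 892371480 + 764889840 + 669278610 + 594914320 + 535422888 + 486748080 + 446185740 + 411863760 + 382444920 + 356948592 + 334639305 + 314954640 + 297457160 + 281801520 + 267711444 + 254963280 + 243374040 + 232792560 + 223092870 = 20217344325, so H_24 = 20217344325/5354228880; reducing by gcd(20217344325, 5354228880) = 15 gives 1347822955/356948592 ≈ 3.77596. (The PNT-adjacent estimate ln(24) + γ ≈ 3.75527 matches within O(1/n).)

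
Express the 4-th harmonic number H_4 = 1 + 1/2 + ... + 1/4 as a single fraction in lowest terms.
H_4 = 25/12

Direct summation: H_4 = 1 + 1/2 + ... + 1/4. The least common denominator is lcm(1, ..., 4) = 12; over this denominator the numerator is 12 + 6 + 4 + 3 = 25, so H_4 = 25/12 (already in lowest terms) ≈ 2.08333. (The PNT-adjacent estimate ln(4) + γ ≈ 1.96351 matches within O(1/n).)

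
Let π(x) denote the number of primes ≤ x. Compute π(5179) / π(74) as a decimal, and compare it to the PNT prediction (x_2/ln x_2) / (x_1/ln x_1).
π(5179)/π(74) = 690/21 ≈ 32.8571;  PNT prediction ≈ 35.2214.

π(74) = 21 and π(5179) = 690, so π(5179)/π(74) ≈ 32.8571. The PNT-predicted ratio is (5179/ln(5179)) / (74/ln(74)) ≈ 35.2214. The two agree to within a few percent, as expected.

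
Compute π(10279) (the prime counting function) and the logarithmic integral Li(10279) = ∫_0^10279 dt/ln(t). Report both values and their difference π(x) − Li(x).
π(10279) = 1261;  Li(10279) ≈ 1276.38;  π(x) − Li(x) ≈ -15.38.

Direct count of primes ≤ 10279 gives π(10279) = 1261. Numerical evaluation of the logarithmic integral gives Li(10279) ≈ 1276.38. The difference π(x) − Li(x) ≈ -15.38 is typically negative for small/moderate x (Li(x) overestimates), though Littlewood's theorem shows this sign changes infinitely often.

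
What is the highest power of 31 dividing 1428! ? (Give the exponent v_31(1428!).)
v_31(1428!) = 47

Legendre's formula: v_p(n!) = Σ_{k ≥ 1} ⌊n / p^k⌋. For p = 31, n = 1428, the terms are:
  ⌊1428/31^1⌋ = ⌊1428/31⌋ = 46
  ⌊1428/31^2⌋ = ⌊1428/961⌋ = 1
(the next term ⌊1428/31^3⌋ = 0, terminating the sum). Summing: v_31(1428!) = 46 + 1 = 47.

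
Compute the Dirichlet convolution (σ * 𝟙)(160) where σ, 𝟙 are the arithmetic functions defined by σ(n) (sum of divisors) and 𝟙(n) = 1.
(σ * 𝟙)(160) = 840

Divisors of 160: [1, 2, 4, 5, 8, 10, 16, 20, 32, 40, 80, 160]. For each d | 160:
  d = 1: σ(1) · 𝟙(160/1) = 1 · 1 = 1
  d = 2: σ(2) · 𝟙(160/2) = 3 · 1 = 3
  d = 4: σ(4) · 𝟙(160/4) = 7 · 1 = 7
  d = 5: σ(5) · 𝟙(160/5) = 6 · 1 = 6
  d = 8: σ(8) · 𝟙(160/8) = 15 · 1 = 15
  d = 10: σ(10) · 𝟙(160/10) = 18 · 1 = 18
  d = 16: σ(16) · 𝟙(160/16) = 31 · 1 = 31
  d = 20: σ(20) · 𝟙(160/20) = 42 · 1 = 42
  d = 32: σ(32) · 𝟙(160/32) = 63 · 1 = 63
  d = 40: σ(40) · 𝟙(160/40) = 90 · 1 = 90
  d = 80: σ(80) · 𝟙(160/80) = 186 · 1 = 186
  d = 160: σ(160) · 𝟙(160/160) = 378 · 1 = 378
Summing: (σ * 𝟙)(160) = 1 + 3 + 7 + 6 + 15 + 18 + 31 + 42 + 63 + 90 + 186 + 378 = 840.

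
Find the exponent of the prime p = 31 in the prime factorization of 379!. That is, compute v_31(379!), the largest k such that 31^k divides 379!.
v_31(379!) = 12

Legendre's formula: v_p(n!) = Σ_{k ≥ 1} ⌊n / p^k⌋. For p = 31, n = 379, the terms are:
  ⌊379/31^1⌋ = ⌊379/31⌋ = 12
(the next term ⌊379/31^2⌋ = 0, terminating the sum). Summing: v_31(379!) = 12 = 12.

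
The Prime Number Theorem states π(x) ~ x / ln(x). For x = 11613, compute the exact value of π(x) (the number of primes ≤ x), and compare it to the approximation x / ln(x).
π(11613) = 1396;  x/ln(x) ≈ 1240.72;  relative error ≈ 11.12%.

Directly count primes up to 11613: π(11613) = 1396. The PNT approximation gives 11613/ln(11613) ≈ 11613/9.35988 ≈ 1240.72. Relative error (π(x) − x/ln(x)) / π(x) ≈ 11.12%; the approximation is known to undercount slightly (Li(x) is a better estimate).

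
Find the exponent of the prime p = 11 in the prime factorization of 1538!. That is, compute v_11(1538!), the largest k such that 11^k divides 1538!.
v_11(1538!) = 152

Legendre's formula: v_p(n!) = Σ_{k ≥ 1} ⌊n / p^k⌋. For p = 11, n = 1538, the terms are:
  ⌊1538/11^1⌋ = ⌊1538/11⌋ = 139
  ⌊1538/11^2⌋ = ⌊1538/121⌋ = 12
  ⌊1538/11^3⌋ = ⌊1538/1331⌋ = 1
(the next term ⌊1538/11^4⌋ = 0, terminating the sum). Summing: v_11(1538!) = 139 + 12 + 1 = 152.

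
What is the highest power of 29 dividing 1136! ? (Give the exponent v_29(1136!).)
v_29(1136!) = 40

Legendre's formula: v_p(n!) = Σ_{k ≥ 1} ⌊n / p^k⌋. For p = 29, n = 1136, the terms are:
  ⌊1136/29^1⌋ = ⌊1136/29⌋ = 39
  ⌊1136/29^2⌋ = ⌊1136/841⌋ = 1
(the next term ⌊1136/29^3⌋ = 0, terminating the sum). Summing: v_29(1136!) = 39 + 1 = 40.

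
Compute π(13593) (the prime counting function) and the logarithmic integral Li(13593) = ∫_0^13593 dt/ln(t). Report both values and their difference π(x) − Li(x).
π(13593) = 1607;  Li(13593) ≈ 1629.56;  π(x) − Li(x) ≈ -22.56.

Direct count of primes ≤ 13593 gives π(13593) = 1607. Numerical evaluation of the logarithmic integral gives Li(13593) ≈ 1629.56. The difference π(x) − Li(x) ≈ -22.56 is typically negative for small/moderate x (Li(x) overestimates), though Littlewood's theorem shows this sign changes infinitely often.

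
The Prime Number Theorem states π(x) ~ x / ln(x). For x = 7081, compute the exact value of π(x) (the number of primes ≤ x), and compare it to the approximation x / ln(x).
π(7081) = 909;  x/ln(x) ≈ 798.74;  relative error ≈ 12.13%.

Directly count primes up to 7081: π(7081) = 909. The PNT approximation gives 7081/ln(7081) ≈ 7081/8.86517 ≈ 798.74. Relative error (π(x) − x/ln(x)) / π(x) ≈ 12.13%; the approximation is known to undercount slightly (Li(x) is a better estimate).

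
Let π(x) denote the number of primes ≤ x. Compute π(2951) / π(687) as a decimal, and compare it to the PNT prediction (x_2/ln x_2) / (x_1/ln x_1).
π(2951)/π(687) = 424/124 ≈ 3.4194;  PNT prediction ≈ 3.5119.

π(687) = 124 and π(2951) = 424, so π(2951)/π(687) ≈ 3.4194. The PNT-predicted ratio is (2951/ln(2951)) / (687/ln(687)) ≈ 3.5119. The two agree to within a few percent, as expected.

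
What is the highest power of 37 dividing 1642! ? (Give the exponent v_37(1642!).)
v_37(1642!) = 45

Legendre's formula: v_p(n!) = Σ_{k ≥ 1} ⌊n / p^k⌋. For p = 37, n = 1642, the terms are:
  ⌊1642/37^1⌋ = ⌊1642/37⌋ = 44
  ⌊1642/37^2⌋ = ⌊1642/1369⌋ = 1
(the next term ⌊1642/37^3⌋ = 0, terminating the sum). Summing: v_37(1642!) = 44 + 1 = 45.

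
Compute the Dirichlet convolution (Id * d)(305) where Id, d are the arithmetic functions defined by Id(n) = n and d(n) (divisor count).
(Id * d)(305) = 441

Divisors of 305: [1, 5, 61, 305]. For each d | 305:
  d = 1: Id(1) · d(305/1) = 1 · 4 = 4
  d = 5: Id(5) · d(305/5) = 5 · 2 = 10
  d = 61: Id(61) · d(305/61) = 61 · 2 = 122
  d = 305: Id(305) · d(305/305) = 305 · 1 = 305
Summing: (Id * d)(305) = 4 + 10 + 122 + 305 = 441.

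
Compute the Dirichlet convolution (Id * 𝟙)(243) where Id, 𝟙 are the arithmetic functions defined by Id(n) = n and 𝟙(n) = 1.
(Id * 𝟙)(243) = 364

Divisors of 243: [1, 3, 9, 27, 81, 243]. For each d | 243:
  d = 1: Id(1) · 𝟙(243/1) = 1 · 1 = 1
  d = 3: Id(3) · 𝟙(243/3) = 3 · 1 = 3
  d = 9: Id(9) · 𝟙(243/9) = 9 · 1 = 9
  d = 27: Id(27) · 𝟙(243/27) = 27 · 1 = 27
  d = 81: Id(81) · 𝟙(243/81) = 81 · 1 = 81
  d = 243: Id(243) · 𝟙(243/243) = 243 · 1 = 243
Summing: (Id * 𝟙)(243) = 1 + 3 + 9 + 27 + 81 + 243 = 364.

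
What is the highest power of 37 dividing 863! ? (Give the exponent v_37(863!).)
v_37(863!) = 23

Legendre's formula: v_p(n!) = Σ_{k ≥ 1} ⌊n / p^k⌋. For p = 37, n = 863, the terms are:
  ⌊863/37^1⌋ = ⌊863/37⌋ = 23
(the next term ⌊863/37^2⌋ = 0, terminating the sum). Summing: v_37(863!) = 23 = 23.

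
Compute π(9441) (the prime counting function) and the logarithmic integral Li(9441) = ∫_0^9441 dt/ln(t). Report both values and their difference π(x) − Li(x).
π(9441) = 1170;  Li(9441) ≈ 1185.26;  π(x) − Li(x) ≈ -15.26.

Direct count of primes ≤ 9441 gives π(9441) = 1170. Numerical evaluation of the logarithmic integral gives Li(9441) ≈ 1185.26. The difference π(x) − Li(x) ≈ -15.26 is typically negative for small/moderate x (Li(x) overestimates), though Littlewood's theorem shows this sign changes infinitely often.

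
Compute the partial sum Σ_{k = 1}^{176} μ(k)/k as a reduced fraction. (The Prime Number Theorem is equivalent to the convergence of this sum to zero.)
Σ μ(k)/k = -291895861671370214401988773976597804369856804354890517841750669749/27764983964554203230141949225149376041830084932479143674493613998285

Values of μ(k) for 1 ≤ k ≤ 176: μ(1) = 1, μ(2) = -1, μ(3) = -1, μ(5) = -1, μ(6) = 1, μ(7) = -1, μ(10) = 1, μ(11) = -1, μ(13) = -1, μ(14) = 1, μ(15) = 1, μ(17) = -1, μ(19) = -1, μ(21) = 1, μ(22) = 1, μ(23) = -1, μ(26) = 1, μ(29) = -1, μ(30) = -1, μ(31) = -1, μ(33) = 1, μ(34) = 1, μ(35) = 1, μ(37) = -1, μ(38) = 1, μ(39) = 1, μ(41) = -1, μ(42) = -1, μ(43) = -1, μ(46) = 1, μ(47) = -1, μ(51) = 1, μ(53) = -1, μ(55) = 1, μ(57) = 1, μ(58) = 1, μ(59) = -1, μ(61) = -1, μ(62) = 1, μ(65) = 1, μ(66) = -1, μ(67) = -1, μ(69) = 1, μ(70) = -1, μ(71) = -1, μ(73) = -1, μ(74) = 1, μ(77) = 1, μ(78) = -1, μ(79) = -1, μ(82) = 1, μ(83) = -1, μ(85) = 1, μ(86) = 1, μ(87) = 1, μ(89) = -1, μ(91) = 1, μ(93) = 1, μ(94) = 1, μ(95) = 1, μ(97) = -1, μ(101) = -1, μ(102) = -1, μ(103) = -1, μ(105) = -1, μ(106) = 1, μ(107) = -1, μ(109) = -1, μ(110) = -1, μ(111) = 1, μ(113) = -1, μ(114) = -1, μ(115) = 1, μ(118) = 1, μ(119) = 1, μ(122) = 1, μ(123) = 1, μ(127) = -1, μ(129) = 1, μ(130) = -1, μ(131) = -1, μ(133) = 1, μ(134) = 1, μ(137) = -1, μ(138) = -1, μ(139) = -1, μ(141) = 1, μ(142) = 1, μ(143) = 1, μ(145) = 1, μ(146) = 1, μ(149) = -1, μ(151) = -1, μ(154) = -1, μ(155) = 1, μ(157) = -1, μ(158) = 1, μ(159) = 1, μ(161) = 1, μ(163) = -1, μ(165) = -1, μ(166) = 1, μ(167) = -1, μ(170) = -1, μ(173) = -1, μ(174) = -1, with μ = 0 on non-squarefree integers. Summing μ(k)/k for k where μ(k) ≠ 0 gives -291895861671370214401988773976597804369856804354890517841750669749/27764983964554203230141949225149376041830084932479143674493613998285 ≈ -0.0105. (PNT ⟺ this sum → 0 as n → ∞.)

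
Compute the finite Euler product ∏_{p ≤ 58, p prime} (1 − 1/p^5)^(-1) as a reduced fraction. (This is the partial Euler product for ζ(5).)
∏ = 16271272514460981588256692497708850770212394550299268449499486458883457010851/15691809316785373562301814354101424660311534867697905028310662923501211484160

The primes p ≤ 58 are [2, 3, 5, 7, 11, 13, 17, 19, 23, 29, 31, 37, 41, 43, 47, 53]. For each prime, (1 − 1/p^5)^(-1) = p^5 / (p^5 − 1). The product is (1 − 1/2^5)^(-1), (1 − 1/3^5)^(-1), (1 − 1/5^5)^(-1), (1 − 1/7^5)^(-1), (1 − 1/11^5)^(-1), (1 − 1/13^5)^(-1), (1 − 1/17^5)^(-1), (1 − 1/19^5)^(-1), (1 − 1/23^5)^(-1), (1 − 1/29^5)^(-1), (1 − 1/31^5)^(-1), (1 − 1/37^5)^(-1), (1 − 1/41^5)^(-1), (1 − 1/43^5)^(-1), (1 − 1/47^5)^(-1), (1 − 1/53^5)^(-1) = ∏ p^5 / (p^5 − 1) = 16271272514460981588256692497708850770212394550299268449499486458883457010851/15691809316785373562301814354101424660311534867697905028310662923501211484160.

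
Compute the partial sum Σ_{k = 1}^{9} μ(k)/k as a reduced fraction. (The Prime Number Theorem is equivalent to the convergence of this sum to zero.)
Σ μ(k)/k = -1/105

Values of μ(k) for 1 ≤ k ≤ 9: μ(1) = 1, μ(2) = -1, μ(3) = -1, μ(5) = -1, μ(6) = 1, μ(7) = -1, with μ = 0 on non-squarefree integers. Summing μ(k)/k for k where μ(k) ≠ 0 gives -1/105 ≈ -0.0095. (PNT ⟺ this sum → 0 as n → ∞.)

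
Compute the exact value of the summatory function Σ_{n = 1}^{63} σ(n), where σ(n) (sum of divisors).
Σ_{n ≤ 63} σ(n) = 3276

Compute σ(n) for each 1 ≤ n ≤ 63: σ(1) = 1, σ(2) = 3, σ(3) = 4, σ(4) = 7, σ(5) = 6, σ(6) = 12, σ(7) = 8, σ(8) = 15, σ(9) = 13, σ(10) = 18, σ(11) = 12, σ(12) = 28, σ(13) = 14, σ(14) = 24, σ(15) = 24, σ(16) = 31, σ(17) = 18, σ(18) = 39, σ(19) = 20, σ(20) = 42, σ(21) = 32, σ(22) = 36, σ(23) = 24, σ(24) = 60, σ(25) = 31, σ(26) = 42, σ(27) = 40, σ(28) = 56, σ(29) = 30, σ(30) = 72, σ(31) = 32, σ(32) = 63, σ(33) = 48, σ(34) = 54, σ(35) = 48, σ(36) = 91, σ(37) = 38, σ(38) = 60, σ(39) = 56, σ(40) = 90, σ(41) = 42, σ(42) = 96, σ(43) = 44, σ(44) = 84, σ(45) = 78, σ(46) = 72, σ(47) = 48, σ(48) = 124, σ(49) = 57, σ(50) = 93, σ(51) = 72, σ(52) = 98, σ(53) = 54, σ(54) = 120, σ(55) = 72, σ(56) = 120, σ(57) = 80, σ(58) = 90, σ(59) = 60, σ(60) = 168, σ(61) = 62, σ(62) = 96, σ(63) = 104. Summing all 63 values: 3276. (Average order: Σ_{n ≤ x} σ(n) ~ (π²/12) x². For x = 63, (π²/12)·63² ≈ 3264.37.)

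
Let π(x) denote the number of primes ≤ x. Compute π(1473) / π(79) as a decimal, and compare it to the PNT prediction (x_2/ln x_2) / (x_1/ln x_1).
π(1473)/π(79) = 233/22 ≈ 10.5909;  PNT prediction ≈ 11.1680.

π(79) = 22 and π(1473) = 233, so π(1473)/π(79) ≈ 10.5909. The PNT-predicted ratio is (1473/ln(1473)) / (79/ln(79)) ≈ 11.1680. The two agree to within a few percent, as expected.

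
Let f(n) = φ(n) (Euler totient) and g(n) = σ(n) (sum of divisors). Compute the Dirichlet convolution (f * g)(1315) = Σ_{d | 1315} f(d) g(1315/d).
(φ * σ)(1315) = 5260

Divisors of 1315: [1, 5, 263, 1315]. For each d | 1315:
  d = 1: φ(1) · σ(1315/1) = 1 · 1584 = 1584
  d = 5: φ(5) · σ(1315/5) = 4 · 264 = 1056
  d = 263: φ(263) · σ(1315/263) = 262 · 6 = 1572
  d = 1315: φ(1315) · σ(1315/1315) = 1048 · 1 = 1048
Summing: (φ * σ)(1315) = 1584 + 1056 + 1572 + 1048 = 5260.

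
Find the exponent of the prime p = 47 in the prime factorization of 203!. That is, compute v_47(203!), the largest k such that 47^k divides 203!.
v_47(203!) = 4

Legendre's formula: v_p(n!) = Σ_{k ≥ 1} ⌊n / p^k⌋. For p = 47, n = 203, the terms are:
  ⌊203/47^1⌋ = ⌊203/47⌋ = 4
(the next term ⌊203/47^2⌋ = 0, terminating the sum). Summing: v_47(203!) = 4 = 4.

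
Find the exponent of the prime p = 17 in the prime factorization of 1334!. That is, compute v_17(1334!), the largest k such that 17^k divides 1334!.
v_17(1334!) = 82

Legendre's formula: v_p(n!) = Σ_{k ≥ 1} ⌊n / p^k⌋. For p = 17, n = 1334, the terms are:
  ⌊1334/17^1⌋ = ⌊1334/17⌋ = 78
  ⌊1334/17^2⌋ = ⌊1334/289⌋ = 4
(the next term ⌊1334/17^3⌋ = 0, terminating the sum). Summing: v_17(1334!) = 78 + 4 = 82.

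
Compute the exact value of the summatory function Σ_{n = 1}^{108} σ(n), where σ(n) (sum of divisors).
Σ_{n ≤ 108} σ(n) = 9673

Compute σ(n) for each 1 ≤ n ≤ 108: σ(1) = 1, σ(2) = 3, σ(3) = 4, σ(4) = 7, σ(5) = 6, σ(6) = 12, σ(7) = 8, σ(8) = 15, σ(9) = 13, σ(10) = 18, σ(11) = 12, σ(12) = 28, σ(13) = 14, σ(14) = 24, σ(15) = 24, σ(16) = 31, σ(17) = 18, σ(18) = 39, σ(19) = 20, σ(20) = 42, σ(21) = 32, σ(22) = 36, σ(23) = 24, σ(24) = 60, σ(25) = 31, σ(26) = 42, σ(27) = 40, σ(28) = 56, σ(29) = 30, σ(30) = 72, σ(31) = 32, σ(32) = 63, σ(33) = 48, σ(34) = 54, σ(35) = 48, σ(36) = 91, σ(37) = 38, σ(38) = 60, σ(39) = 56, σ(40) = 90, σ(41) = 42, σ(42) = 96, σ(43) = 44, σ(44) = 84, σ(45) = 78, σ(46) = 72, σ(47) = 48, σ(48) = 124, σ(49) = 57, σ(50) = 93, σ(51) = 72, σ(52) = 98, σ(53) = 54, σ(54) = 120, σ(55) = 72, σ(56) = 120, σ(57) = 80, σ(58) = 90, σ(59) = 60, σ(60) = 168, σ(61) = 62, σ(62) = 96, σ(63) = 104, σ(64) = 127, σ(65) = 84, σ(66) = 144, σ(67) = 68, σ(68) = 126, σ(69) = 96, σ(70) = 144, σ(71) = 72, σ(72) = 195, σ(73) = 74, σ(74) = 114, σ(75) = 124, σ(76) = 140, σ(77) = 96, σ(78) = 168, σ(79) = 80, σ(80) = 186, σ(81) = 121, σ(82) = 126, σ(83) = 84, σ(84) = 224, σ(85) = 108, σ(86) = 132, σ(87) = 120, σ(88) = 180, σ(89) = 90, σ(90) = 234, σ(91) = 112, σ(92) = 168, σ(93) = 128, σ(94) = 144, σ(95) = 120, σ(96) = 252, σ(97) = 98, σ(98) = 171, σ(99) = 156, σ(100) = 217, σ(101) = 102, σ(102) = 216, σ(103) = 104, σ(104) = 210, σ(105) = 192, σ(106) = 162, σ(107) = 108, σ(108) = 280. Summing all 108 values: 9673. (Average order: Σ_{n ≤ x} σ(n) ~ (π²/12) x². For x = 108, (π²/12)·108² ≈ 9593.26.)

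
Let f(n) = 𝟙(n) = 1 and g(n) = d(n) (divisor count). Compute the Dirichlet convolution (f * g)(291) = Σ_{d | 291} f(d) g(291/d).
(𝟙 * d)(291) = 9

Divisors of 291: [1, 3, 97, 291]. For each d | 291:
  d = 1: 𝟙(1) · d(291/1) = 1 · 4 = 4
  d = 3: 𝟙(3) · d(291/3) = 1 · 2 = 2
  d = 97: 𝟙(97) · d(291/97) = 1 · 2 = 2
  d = 291: 𝟙(291) · d(291/291) = 1 · 1 = 1
Summing: (𝟙 * d)(291) = 4 + 2 + 2 + 1 = 9.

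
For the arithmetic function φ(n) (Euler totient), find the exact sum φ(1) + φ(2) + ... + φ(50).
Σ_{n ≤ 50} φ(n) = 774

Compute φ(n) for each 1 ≤ n ≤ 50: φ(1) = 1, φ(2) = 1, φ(3) = 2, φ(4) = 2, φ(5) = 4, φ(6) = 2, φ(7) = 6, φ(8) = 4, φ(9) = 6, φ(10) = 4, φ(11) = 10, φ(12) = 4, φ(13) = 12, φ(14) = 6, φ(15) = 8, φ(16) = 8, φ(17) = 16, φ(18) = 6, φ(19) = 18, φ(20) = 8, φ(21) = 12, φ(22) = 10, φ(23) = 22, φ(24) = 8, φ(25) = 20, φ(26) = 12, φ(27) = 18, φ(28) = 12, φ(29) = 28, φ(30) = 8, φ(31) = 30, φ(32) = 16, φ(33) = 20, φ(34) = 16, φ(35) = 24, φ(36) = 12, φ(37) = 36, φ(38) = 18, φ(39) = 24, φ(40) = 16, φ(41) = 40, φ(42) = 12, φ(43) = 42, φ(44) = 20, φ(45) = 24, φ(46) = 22, φ(47) = 46, φ(48) = 16, φ(49) = 42, φ(50) = 20. Summing all 50 values: 774. (Average order: Σ_{n ≤ x} φ(n) ~ (3/π²) x². For x = 50, (3/π²)·50² ≈ 759.91.)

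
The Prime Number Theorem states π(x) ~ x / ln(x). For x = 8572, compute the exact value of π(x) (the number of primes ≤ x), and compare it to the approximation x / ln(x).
π(8572) = 1067;  x/ln(x) ≈ 946.53;  relative error ≈ 11.29%.

Directly count primes up to 8572: π(8572) = 1067. The PNT approximation gives 8572/ln(8572) ≈ 8572/9.05626 ≈ 946.53. Relative error (π(x) − x/ln(x)) / π(x) ≈ 11.29%; the approximation is known to undercount slightly (Li(x) is a better estimate).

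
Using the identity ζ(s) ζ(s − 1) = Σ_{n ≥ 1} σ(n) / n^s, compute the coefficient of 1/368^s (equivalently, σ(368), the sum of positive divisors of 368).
σ(368) = 744

In the product (Σ m^0/m^s)(Σ k / k^s) = Σ (Σ_{d | n} d) / n^s, the coefficient of 1/n^s is σ(n) = Σ_{d | n} d. For n = 368, divisors are [1, 2, 4, 8, 16, 23, 46, 92, 184, 368]; summing: σ(368) = 744.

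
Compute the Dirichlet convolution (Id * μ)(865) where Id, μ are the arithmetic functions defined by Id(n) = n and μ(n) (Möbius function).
(Id * μ)(865) = 688

Divisors of 865: [1, 5, 173, 865]. For each d | 865:
  d = 1: Id(1) · μ(865/1) = 1 · 1 = 1
  d = 5: Id(5) · μ(865/5) = 5 · -1 = -5
  d = 173: Id(173) · μ(865/173) = 173 · -1 = -173
  d = 865: Id(865) · μ(865/865) = 865 · 1 = 865
Summing: (Id * μ)(865) = 1 + -5 + -173 + 865 = 688.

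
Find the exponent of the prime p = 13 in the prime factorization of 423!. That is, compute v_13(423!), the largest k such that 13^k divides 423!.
v_13(423!) = 34

Legendre's formula: v_p(n!) = Σ_{k ≥ 1} ⌊n / p^k⌋. For p = 13, n = 423, the terms are:
  ⌊423/13^1⌋ = ⌊423/13⌋ = 32
  ⌊423/13^2⌋ = ⌊423/169⌋ = 2
(the next term ⌊423/13^3⌋ = 0, terminating the sum). Summing: v_13(423!) = 32 + 2 = 34.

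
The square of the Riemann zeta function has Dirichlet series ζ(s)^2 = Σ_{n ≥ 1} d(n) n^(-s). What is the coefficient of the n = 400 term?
d(400) = 15

ζ(s)^2 = (Σ 1/m^s)(Σ 1/k^s). The coefficient of 1/n^s in the product is the number of ordered pairs (m, k) with mk = n, which equals d(n). For n = 400, divisors are [1, 2, 4, 5, 8, 10, 16, 20, 25, 40, 50, 80, 100, 200, 400], so d(400) = 15.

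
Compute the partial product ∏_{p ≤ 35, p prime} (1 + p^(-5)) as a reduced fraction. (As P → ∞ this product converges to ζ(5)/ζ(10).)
∏ = 63844361159480726970812326794206836752384/61631932954678205462623400894081119262815

The primes p ≤ 35 are [2, 3, 5, 7, 11, 13, 17, 19, 23, 29, 31]. For each, (1 + 1/p^5) = (p^5 + 1)/p^5. Multiplying these fractions over p ∈ [2, 3, 5, 7, 11, 13, 17, 19, 23, 29, 31] gives 63844361159480726970812326794206836752384/61631932954678205462623400894081119262815. (In the limit P → ∞ this tends to ζ(5)/ζ(10).)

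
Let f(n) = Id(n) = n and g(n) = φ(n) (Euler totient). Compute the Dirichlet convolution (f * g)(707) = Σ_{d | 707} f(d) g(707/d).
(Id * φ)(707) = 2613

Divisors of 707: [1, 7, 101, 707]. For each d | 707:
  d = 1: Id(1) · φ(707/1) = 1 · 600 = 600
  d = 7: Id(7) · φ(707/7) = 7 · 100 = 700
  d = 101: Id(101) · φ(707/101) = 101 · 6 = 606
  d = 707: Id(707) · φ(707/707) = 707 · 1 = 707
Summing: (Id * φ)(707) = 600 + 700 + 606 + 707 = 2613.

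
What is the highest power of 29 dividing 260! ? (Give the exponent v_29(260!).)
v_29(260!) = 8

Legendre's formula: v_p(n!) = Σ_{k ≥ 1} ⌊n / p^k⌋. For p = 29, n = 260, the terms are:
  ⌊260/29^1⌋ = ⌊260/29⌋ = 8
(the next term ⌊260/29^2⌋ = 0, terminating the sum). Summing: v_29(260!) = 8 = 8.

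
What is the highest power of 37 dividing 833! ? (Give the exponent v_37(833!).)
v_37(833!) = 22

Legendre's formula: v_p(n!) = Σ_{k ≥ 1} ⌊n / p^k⌋. For p = 37, n = 833, the terms are:
  ⌊833/37^1⌋ = ⌊833/37⌋ = 22
(the next term ⌊833/37^2⌋ = 0, terminating the sum). Summing: v_37(833!) = 22 = 22.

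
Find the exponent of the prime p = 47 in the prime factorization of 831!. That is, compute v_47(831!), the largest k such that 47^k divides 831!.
v_47(831!) = 17

Legendre's formula: v_p(n!) = Σ_{k ≥ 1} ⌊n / p^k⌋. For p = 47, n = 831, the terms are:
  ⌊831/47^1⌋ = ⌊831/47⌋ = 17
(the next term ⌊831/47^2⌋ = 0, terminating the sum). Summing: v_47(831!) = 17 = 17.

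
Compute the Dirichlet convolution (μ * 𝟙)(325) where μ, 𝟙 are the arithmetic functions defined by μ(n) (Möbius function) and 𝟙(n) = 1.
(μ * 𝟙)(325) = 0

Divisors of 325: [1, 5, 13, 25, 65, 325]. For each d | 325:
  d = 1: μ(1) · 𝟙(325/1) = 1 · 1 = 1
  d = 5: μ(5) · 𝟙(325/5) = -1 · 1 = -1
  d = 13: μ(13) · 𝟙(325/13) = -1 · 1 = -1
  d = 25: μ(25) · 𝟙(325/25) = 0 · 1 = 0
  d = 65: μ(65) · 𝟙(325/65) = 1 · 1 = 1
  d = 325: μ(325) · 𝟙(325/325) = 0 · 1 = 0
Summing: (μ * 𝟙)(325) = 1 + -1 + -1 + 0 + 1 + 0 = 0.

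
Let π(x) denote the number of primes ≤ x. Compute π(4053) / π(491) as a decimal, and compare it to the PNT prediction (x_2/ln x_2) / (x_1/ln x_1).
π(4053)/π(491) = 559/94 ≈ 5.9468;  PNT prediction ≈ 6.1572.

π(491) = 94 and π(4053) = 559, so π(4053)/π(491) ≈ 5.9468. The PNT-predicted ratio is (4053/ln(4053)) / (491/ln(491)) ≈ 6.1572. The two agree to within a few percent, as expected.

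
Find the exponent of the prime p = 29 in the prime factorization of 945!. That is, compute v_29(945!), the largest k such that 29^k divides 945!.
v_29(945!) = 33

Legendre's formula: v_p(n!) = Σ_{k ≥ 1} ⌊n / p^k⌋. For p = 29, n = 945, the terms are:
  ⌊945/29^1⌋ = ⌊945/29⌋ = 32
  ⌊945/29^2⌋ = ⌊945/841⌋ = 1
(the next term ⌊945/29^3⌋ = 0, terminating the sum). Summing: v_29(945!) = 32 + 1 = 33.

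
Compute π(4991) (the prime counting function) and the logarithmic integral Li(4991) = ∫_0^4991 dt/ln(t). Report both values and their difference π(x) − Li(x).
π(4991) = 667;  Li(4991) ≈ 683.22;  π(x) − Li(x) ≈ -16.22.

Direct count of primes ≤ 4991 gives π(4991) = 667. Numerical evaluation of the logarithmic integral gives Li(4991) ≈ 683.22. The difference π(x) − Li(x) ≈ -16.22 is typically negative for small/moderate x (Li(x) overestimates), though Littlewood's theorem shows this sign changes infinitely often.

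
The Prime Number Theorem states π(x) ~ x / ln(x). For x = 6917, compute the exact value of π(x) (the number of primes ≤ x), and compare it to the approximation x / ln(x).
π(6917) = 890;  x/ln(x) ≈ 782.31;  relative error ≈ 12.10%.

Directly count primes up to 6917: π(6917) = 890. The PNT approximation gives 6917/ln(6917) ≈ 6917/8.84174 ≈ 782.31. Relative error (π(x) − x/ln(x)) / π(x) ≈ 12.10%; the approximation is known to undercount slightly (Li(x) is a better estimate).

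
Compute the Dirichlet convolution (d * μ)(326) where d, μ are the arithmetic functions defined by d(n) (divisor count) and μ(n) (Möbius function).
(d * μ)(326) = 1

Divisors of 326: [1, 2, 163, 326]. For each d | 326:
  d = 1: d(1) · μ(326/1) = 1 · 1 = 1
  d = 2: d(2) · μ(326/2) = 2 · -1 = -2
  d = 163: d(163) · μ(326/163) = 2 · -1 = -2
  d = 326: d(326) · μ(326/326) = 4 · 1 = 4
Summing: (d * μ)(326) = 1 + -2 + -2 + 4 = 1.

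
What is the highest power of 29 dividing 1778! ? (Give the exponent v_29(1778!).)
v_29(1778!) = 63

Legendre's formula: v_p(n!) = Σ_{k ≥ 1} ⌊n / p^k⌋. For p = 29, n = 1778, the terms are:
  ⌊1778/29^1⌋ = ⌊1778/29⌋ = 61
  ⌊1778/29^2⌋ = ⌊1778/841⌋ = 2
(the next term ⌊1778/29^3⌋ = 0, terminating the sum). Summing: v_29(1778!) = 61 + 2 = 63.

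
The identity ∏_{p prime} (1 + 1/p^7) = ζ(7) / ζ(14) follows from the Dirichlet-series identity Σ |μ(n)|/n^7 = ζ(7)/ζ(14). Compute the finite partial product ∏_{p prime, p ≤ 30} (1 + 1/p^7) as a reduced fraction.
∏ = 1658744036118718418963507162415104573095141861758633096704/1645110150228546948958650084059359035220017760620475653125

The primes p ≤ 30 are [2, 3, 5, 7, 11, 13, 17, 19, 23, 29]. For each, (1 + 1/p^7) = (p^7 + 1)/p^7. Multiplying these fractions over p ∈ [2, 3, 5, 7, 11, 13, 17, 19, 23, 29] gives 1658744036118718418963507162415104573095141861758633096704/1645110150228546948958650084059359035220017760620475653125. (In the limit P → ∞ this tends to ζ(7)/ζ(14).)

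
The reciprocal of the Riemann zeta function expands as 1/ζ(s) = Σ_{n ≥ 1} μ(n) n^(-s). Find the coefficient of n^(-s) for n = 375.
μ(375) = 0

Factor n = 375 = 3 · 5^3. μ(n) = 0 if any exponent ≥ 2 (not squarefree); otherwise μ(n) = (−1)^{ω(n)} where ω(n) is the number of distinct prime factors. Applying: μ(375) = 0.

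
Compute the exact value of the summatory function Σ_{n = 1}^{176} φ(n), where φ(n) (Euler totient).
Σ_{n ≤ 176} φ(n) = 9450

Compute φ(n) for each 1 ≤ n ≤ 176: φ(1) = 1, φ(2) = 1, φ(3) = 2, φ(4) = 2, φ(5) = 4, φ(6) = 2, φ(7) = 6, φ(8) = 4, φ(9) = 6, φ(10) = 4, φ(11) = 10, φ(12) = 4, φ(13) = 12, φ(14) = 6, φ(15) = 8, φ(16) = 8, φ(17) = 16, φ(18) = 6, φ(19) = 18, φ(20) = 8, φ(21) = 12, φ(22) = 10, φ(23) = 22, φ(24) = 8, φ(25) = 20, φ(26) = 12, φ(27) = 18, φ(28) = 12, φ(29) = 28, φ(30) = 8, φ(31) = 30, φ(32) = 16, φ(33) = 20, φ(34) = 16, φ(35) = 24, φ(36) = 12, φ(37) = 36, φ(38) = 18, φ(39) = 24, φ(40) = 16, φ(41) = 40, φ(42) = 12, φ(43) = 42, φ(44) = 20, φ(45) = 24, φ(46) = 22, φ(47) = 46, φ(48) = 16, φ(49) = 42, φ(50) = 20, φ(51) = 32, φ(52) = 24, φ(53) = 52, φ(54) = 18, φ(55) = 40, φ(56) = 24, φ(57) = 36, φ(58) = 28, φ(59) = 58, φ(60) = 16, φ(61) = 60, φ(62) = 30, φ(63) = 36, φ(64) = 32, φ(65) = 48, φ(66) = 20, φ(67) = 66, φ(68) = 32, φ(69) = 44, φ(70) = 24, φ(71) = 70, φ(72) = 24, φ(73) = 72, φ(74) = 36, φ(75) = 40, φ(76) = 36, φ(77) = 60, φ(78) = 24, φ(79) = 78, φ(80) = 32, φ(81) = 54, φ(82) = 40, φ(83) = 82, φ(84) = 24, φ(85) = 64, φ(86) = 42, φ(87) = 56, φ(88) = 40, φ(89) = 88, φ(90) = 24, φ(91) = 72, φ(92) = 44, φ(93) = 60, φ(94) = 46, φ(95) = 72, φ(96) = 32, φ(97) = 96, φ(98) = 42, φ(99) = 60, φ(100) = 40, φ(101) = 100, φ(102) = 32, φ(103) = 102, φ(104) = 48, φ(105) = 48, φ(106) = 52, φ(107) = 106, φ(108) = 36, φ(109) = 108, φ(110) = 40, φ(111) = 72, φ(112) = 48, φ(113) = 112, φ(114) = 36, φ(115) = 88, φ(116) = 56, φ(117) = 72, φ(118) = 58, φ(119) = 96, φ(120) = 32, φ(121) = 110, φ(122) = 60, φ(123) = 80, φ(124) = 60, φ(125) = 100, φ(126) = 36, φ(127) = 126, φ(128) = 64, φ(129) = 84, φ(130) = 48, φ(131) = 130, φ(132) = 40, φ(133) = 108, φ(134) = 66, φ(135) = 72, φ(136) = 64, φ(137) = 136, φ(138) = 44, φ(139) = 138, φ(140) = 48, φ(141) = 92, φ(142) = 70, φ(143) = 120, φ(144) = 48, φ(145) = 112, φ(146) = 72, φ(147) = 84, φ(148) = 72, φ(149) = 148, φ(150) = 40, φ(151) = 150, φ(152) = 72, φ(153) = 96, φ(154) = 60, φ(155) = 120, φ(156) = 48, φ(157) = 156, φ(158) = 78, φ(159) = 104, φ(160) = 64, φ(161) = 132, φ(162) = 54, φ(163) = 162, φ(164) = 80, φ(165) = 80, φ(166) = 82, φ(167) = 166, φ(168) = 48, φ(169) = 156, φ(170) = 64, φ(171) = 108, φ(172) = 84, φ(173) = 172, φ(174) = 56, φ(175) = 120, φ(176) = 80. Summing all 176 values: 9450. (Average order: Σ_{n ≤ x} φ(n) ~ (3/π²) x². For x = 176, (3/π²)·176² ≈ 9415.57.)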